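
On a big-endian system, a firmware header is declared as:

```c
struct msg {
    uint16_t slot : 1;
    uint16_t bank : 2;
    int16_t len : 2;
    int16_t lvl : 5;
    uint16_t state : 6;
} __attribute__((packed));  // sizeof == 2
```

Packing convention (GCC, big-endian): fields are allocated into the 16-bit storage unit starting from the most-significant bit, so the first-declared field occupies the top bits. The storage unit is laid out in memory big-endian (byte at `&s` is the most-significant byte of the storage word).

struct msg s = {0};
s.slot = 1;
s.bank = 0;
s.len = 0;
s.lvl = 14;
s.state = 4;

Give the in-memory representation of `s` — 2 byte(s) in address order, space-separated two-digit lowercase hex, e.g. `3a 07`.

83 84

[15+:1] slot=1 & 0x1 = 0x1; word=0x8000
[13+:2] bank=0 & 0x3 = 0x0; word=0x8000
[11+:2] len=0 & 0x3 = 0x0; word=0x8000
[6+:5] lvl=14 & 0x1f = 0xe; word=0x8380
[0+:6] state=4 & 0x3f = 0x4; word=0x8384
word = 0x8384 → big-endian bytes:
  [0]=0x83  [1]=0x84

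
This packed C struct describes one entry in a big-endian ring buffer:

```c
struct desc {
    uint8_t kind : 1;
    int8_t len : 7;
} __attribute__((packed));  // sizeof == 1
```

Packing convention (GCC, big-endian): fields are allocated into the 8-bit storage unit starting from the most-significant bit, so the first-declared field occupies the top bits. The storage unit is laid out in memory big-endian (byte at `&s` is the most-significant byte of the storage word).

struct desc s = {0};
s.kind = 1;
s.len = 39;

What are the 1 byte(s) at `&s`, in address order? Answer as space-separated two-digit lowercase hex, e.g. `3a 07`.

[7+:1] kind=1 & 0x1 = 0x1; word=0x80
[0+:7] len=39 & 0x7f = 0x27; word=0xa7
word = 0xa7 → big-endian bytes:
  [0]=0xa7

a7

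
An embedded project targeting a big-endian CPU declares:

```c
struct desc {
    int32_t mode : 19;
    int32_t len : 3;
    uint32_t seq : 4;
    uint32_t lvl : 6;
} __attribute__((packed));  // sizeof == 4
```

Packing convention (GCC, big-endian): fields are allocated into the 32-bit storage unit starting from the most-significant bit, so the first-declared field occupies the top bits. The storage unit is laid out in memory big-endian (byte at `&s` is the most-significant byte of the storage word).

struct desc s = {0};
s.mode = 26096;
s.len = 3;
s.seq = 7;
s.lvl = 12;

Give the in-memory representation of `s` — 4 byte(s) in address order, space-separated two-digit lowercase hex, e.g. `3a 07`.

mode (19b) val=26096 bits=0x65f0 at bit 13: 0x0cbe0000
len (3b) val=3 bits=0x3 at bit 10: 0x0cbe0c00
seq (4b) val=7 bits=0x7 at bit 6: 0x0cbe0dc0
lvl (6b) val=12 bits=0xc at bit 0: 0x0cbe0dcc
word = 0x0cbe0dcc → big-endian bytes:
  [0]=0x0c  [1]=0xbe  [2]=0x0d  [3]=0xcc

0c be 0d cc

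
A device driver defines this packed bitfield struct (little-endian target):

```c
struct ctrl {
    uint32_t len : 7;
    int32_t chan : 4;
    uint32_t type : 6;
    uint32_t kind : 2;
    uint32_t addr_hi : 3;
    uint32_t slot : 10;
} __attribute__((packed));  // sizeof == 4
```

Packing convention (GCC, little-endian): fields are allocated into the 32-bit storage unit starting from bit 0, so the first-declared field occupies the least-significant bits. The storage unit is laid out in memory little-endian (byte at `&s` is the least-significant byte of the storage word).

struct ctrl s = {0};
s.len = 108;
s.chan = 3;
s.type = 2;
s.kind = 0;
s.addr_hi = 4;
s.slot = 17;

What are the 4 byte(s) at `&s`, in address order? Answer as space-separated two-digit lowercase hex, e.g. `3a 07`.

len (7b) val=108 bits=0x6c at bit 0: 0x0000006c
chan (4b) val=3 bits=0x3 at bit 7: 0x000001ec
type (6b) val=2 bits=0x2 at bit 11: 0x000011ec
kind (2b) val=0 bits=0x0 at bit 17: 0x000011ec
addr_hi (3b) val=4 bits=0x4 at bit 19: 0x002011ec
slot (10b) val=17 bits=0x11 at bit 22: 0x046011ec
word = 0x046011ec → little-endian bytes:
  [0]=0xec  [1]=0x11  [2]=0x60  [3]=0x04

ec 11 60 04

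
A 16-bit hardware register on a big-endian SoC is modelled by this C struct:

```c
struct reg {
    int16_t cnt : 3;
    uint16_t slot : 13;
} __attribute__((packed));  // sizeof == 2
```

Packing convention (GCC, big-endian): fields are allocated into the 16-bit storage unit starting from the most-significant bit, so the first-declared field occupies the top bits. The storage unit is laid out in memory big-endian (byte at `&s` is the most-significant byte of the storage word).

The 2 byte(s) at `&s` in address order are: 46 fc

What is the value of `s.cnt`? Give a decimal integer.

2

[0]=0x46 [1]=0xfc (big-endian) → word 0x46fc
cnt [13+:3] = (word>>13) & 0x7 = 2  ←
slot [0+:13] = (word>>0) & 0x1fff = 1788
cnt signed 3b, MSB=0: value = 2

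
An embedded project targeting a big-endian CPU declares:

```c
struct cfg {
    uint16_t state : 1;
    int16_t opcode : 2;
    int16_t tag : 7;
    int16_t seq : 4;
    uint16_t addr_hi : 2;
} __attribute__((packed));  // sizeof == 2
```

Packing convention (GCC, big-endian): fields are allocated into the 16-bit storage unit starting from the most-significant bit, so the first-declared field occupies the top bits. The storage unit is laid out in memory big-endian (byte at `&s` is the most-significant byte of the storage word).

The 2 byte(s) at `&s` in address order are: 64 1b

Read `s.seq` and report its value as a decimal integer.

6

[0]=0x64 [1]=0x1b (big-endian) → word 0x641b
state:1 @ bit 15 → (0x641b>>15)&0x1 = 0x0
opcode:2 @ bit 13 → (0x641b>>13)&0x3 = 0x3
tag:7 @ bit 6 → (0x641b>>6)&0x7f = 0x10
seq:4 @ bit 2 → (0x641b>>2)&0xf = 0x6  ←
addr_hi:2 @ bit 0 → (0x641b>>0)&0x3 = 0x3
seq signed 4b, MSB=0: value = 6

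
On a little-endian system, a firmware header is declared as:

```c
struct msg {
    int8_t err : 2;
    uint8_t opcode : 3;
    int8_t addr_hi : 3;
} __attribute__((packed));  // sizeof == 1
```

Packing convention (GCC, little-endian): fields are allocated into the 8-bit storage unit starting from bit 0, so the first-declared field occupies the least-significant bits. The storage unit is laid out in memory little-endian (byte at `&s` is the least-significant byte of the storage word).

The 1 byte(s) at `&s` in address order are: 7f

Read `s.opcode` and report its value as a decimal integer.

7

[0]=0x7f (little-endian) → word 0x7f
err:2 @ bit 0 → (0x7f>>0)&0x3 = 0x3
opcode:3 @ bit 2 → (0x7f>>2)&0x7 = 0x7  ←
addr_hi:3 @ bit 5 → (0x7f>>5)&0x7 = 0x3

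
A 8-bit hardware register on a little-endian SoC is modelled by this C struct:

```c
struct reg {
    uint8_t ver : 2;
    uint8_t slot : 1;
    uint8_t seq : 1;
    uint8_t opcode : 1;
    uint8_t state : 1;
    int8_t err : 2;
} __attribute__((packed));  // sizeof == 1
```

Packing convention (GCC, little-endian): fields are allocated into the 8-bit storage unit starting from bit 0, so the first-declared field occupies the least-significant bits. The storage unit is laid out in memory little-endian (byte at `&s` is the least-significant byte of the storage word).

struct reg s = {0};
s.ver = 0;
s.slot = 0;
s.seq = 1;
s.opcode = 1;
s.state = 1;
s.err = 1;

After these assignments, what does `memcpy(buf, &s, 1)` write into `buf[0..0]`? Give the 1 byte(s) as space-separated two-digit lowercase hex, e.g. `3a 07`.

78

ver (2b) val=0 bits=0x0 at bit 0: 0x00
slot (1b) val=0 bits=0x0 at bit 2: 0x00
seq (1b) val=1 bits=0x1 at bit 3: 0x08
opcode (1b) val=1 bits=0x1 at bit 4: 0x18
state (1b) val=1 bits=0x1 at bit 5: 0x38
err (2b) val=1 bits=0x1 at bit 6: 0x78
word = 0x78 → little-endian bytes:
  [0]=0x78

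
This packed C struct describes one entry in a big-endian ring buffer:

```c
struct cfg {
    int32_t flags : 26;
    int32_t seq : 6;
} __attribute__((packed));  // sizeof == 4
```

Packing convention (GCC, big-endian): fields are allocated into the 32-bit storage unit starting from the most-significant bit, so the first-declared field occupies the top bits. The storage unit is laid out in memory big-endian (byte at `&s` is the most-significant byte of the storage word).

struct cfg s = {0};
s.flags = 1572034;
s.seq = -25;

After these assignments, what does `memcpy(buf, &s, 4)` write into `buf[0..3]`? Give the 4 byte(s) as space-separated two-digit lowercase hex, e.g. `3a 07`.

flags:26 = 1572034 → 0x17fcc2 << 6 → word 0x05ff3080
seq:6 = -25 → 0x27 << 0 → word 0x05ff30a7
word = 0x05ff30a7 → big-endian bytes:
  [0]=0x05  [1]=0xff  [2]=0x30  [3]=0xa7

05 ff 30 a7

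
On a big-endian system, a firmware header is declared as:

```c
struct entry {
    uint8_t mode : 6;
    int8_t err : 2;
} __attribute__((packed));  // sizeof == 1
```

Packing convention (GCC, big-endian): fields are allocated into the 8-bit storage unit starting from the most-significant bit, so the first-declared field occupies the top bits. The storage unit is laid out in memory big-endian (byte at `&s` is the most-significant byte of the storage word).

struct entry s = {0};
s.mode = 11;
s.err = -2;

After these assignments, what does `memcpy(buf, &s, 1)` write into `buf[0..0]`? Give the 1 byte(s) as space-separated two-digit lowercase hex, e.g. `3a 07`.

2e

[2+:6] mode=11 & 0x3f = 0xb; word=0x2c
[0+:2] err=-2 & 0x3 = 0x2; word=0x2e
word = 0x2e → big-endian bytes:
  [0]=0x2e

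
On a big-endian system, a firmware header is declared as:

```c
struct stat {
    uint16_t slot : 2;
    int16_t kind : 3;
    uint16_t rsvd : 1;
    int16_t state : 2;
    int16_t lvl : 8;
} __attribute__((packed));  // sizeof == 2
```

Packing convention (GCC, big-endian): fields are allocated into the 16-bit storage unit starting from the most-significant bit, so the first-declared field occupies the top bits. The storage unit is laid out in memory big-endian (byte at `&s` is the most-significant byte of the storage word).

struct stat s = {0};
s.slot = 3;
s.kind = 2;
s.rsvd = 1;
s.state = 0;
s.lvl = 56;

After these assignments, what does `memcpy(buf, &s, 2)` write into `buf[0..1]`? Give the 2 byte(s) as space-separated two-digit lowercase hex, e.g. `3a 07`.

slot:2 = 3 → 0x3 << 14 → word 0xc000
kind:3 = 2 → 0x2 << 11 → word 0xd000
rsvd:1 = 1 → 0x1 << 10 → word 0xd400
state:2 = 0 → 0x0 << 8 → word 0xd400
lvl:8 = 56 → 0x38 << 0 → word 0xd438
word = 0xd438 → big-endian bytes:
  [0]=0xd4  [1]=0x38

d4 38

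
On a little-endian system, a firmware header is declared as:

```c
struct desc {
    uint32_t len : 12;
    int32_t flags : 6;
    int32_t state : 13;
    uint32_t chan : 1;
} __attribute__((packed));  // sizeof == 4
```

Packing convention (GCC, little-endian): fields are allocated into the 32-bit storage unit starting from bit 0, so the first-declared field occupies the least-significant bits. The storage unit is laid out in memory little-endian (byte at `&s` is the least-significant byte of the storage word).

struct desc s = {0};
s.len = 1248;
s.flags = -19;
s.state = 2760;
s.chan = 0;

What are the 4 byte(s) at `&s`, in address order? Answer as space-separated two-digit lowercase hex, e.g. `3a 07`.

len (12b) val=1248 bits=0x4e0 at bit 0: 0x000004e0
flags (6b) val=-19 bits=0x2d at bit 12: 0x0002d4e0
state (13b) val=2760 bits=0xac8 at bit 18: 0x2b22d4e0
chan (1b) val=0 bits=0x0 at bit 31: 0x2b22d4e0
word = 0x2b22d4e0 → little-endian bytes:
  [0]=0xe0  [1]=0xd4  [2]=0x22  [3]=0x2b

e0 d4 22 2b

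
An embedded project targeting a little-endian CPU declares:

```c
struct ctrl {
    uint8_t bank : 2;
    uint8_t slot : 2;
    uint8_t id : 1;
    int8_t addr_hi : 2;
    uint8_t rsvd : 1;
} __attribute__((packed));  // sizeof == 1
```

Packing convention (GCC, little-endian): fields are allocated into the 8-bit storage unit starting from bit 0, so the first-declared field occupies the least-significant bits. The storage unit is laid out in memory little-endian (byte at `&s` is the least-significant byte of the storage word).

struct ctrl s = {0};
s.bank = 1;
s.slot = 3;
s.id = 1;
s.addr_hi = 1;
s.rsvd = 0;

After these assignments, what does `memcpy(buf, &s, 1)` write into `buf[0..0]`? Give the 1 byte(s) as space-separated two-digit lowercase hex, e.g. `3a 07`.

bank (2b) val=1 bits=0x1 at bit 0: 0x01
slot (2b) val=3 bits=0x3 at bit 2: 0x0d
id (1b) val=1 bits=0x1 at bit 4: 0x1d
addr_hi (2b) val=1 bits=0x1 at bit 5: 0x3d
rsvd (1b) val=0 bits=0x0 at bit 7: 0x3d
word = 0x3d → little-endian bytes:
  [0]=0x3d

3d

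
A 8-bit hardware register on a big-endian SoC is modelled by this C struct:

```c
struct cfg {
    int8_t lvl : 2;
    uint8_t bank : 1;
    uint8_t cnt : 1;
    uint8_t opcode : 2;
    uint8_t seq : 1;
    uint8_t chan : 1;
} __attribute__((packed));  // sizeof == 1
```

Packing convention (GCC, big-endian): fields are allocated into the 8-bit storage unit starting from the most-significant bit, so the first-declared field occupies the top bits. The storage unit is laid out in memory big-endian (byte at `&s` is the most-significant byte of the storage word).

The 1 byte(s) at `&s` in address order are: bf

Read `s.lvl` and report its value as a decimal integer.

[0]=0xbf (big-endian) → word 0xbf
lvl [6+:2] = (word>>6) & 0x3 = 2  ←
bank [5+:1] = (word>>5) & 0x1 = 1
cnt [4+:1] = (word>>4) & 0x1 = 1
opcode [2+:2] = (word>>2) & 0x3 = 3
seq [1+:1] = (word>>1) & 0x1 = 1
chan [0+:1] = (word>>0) & 0x1 = 1
lvl signed 2b, MSB=1: 2 - 4 = -2

-2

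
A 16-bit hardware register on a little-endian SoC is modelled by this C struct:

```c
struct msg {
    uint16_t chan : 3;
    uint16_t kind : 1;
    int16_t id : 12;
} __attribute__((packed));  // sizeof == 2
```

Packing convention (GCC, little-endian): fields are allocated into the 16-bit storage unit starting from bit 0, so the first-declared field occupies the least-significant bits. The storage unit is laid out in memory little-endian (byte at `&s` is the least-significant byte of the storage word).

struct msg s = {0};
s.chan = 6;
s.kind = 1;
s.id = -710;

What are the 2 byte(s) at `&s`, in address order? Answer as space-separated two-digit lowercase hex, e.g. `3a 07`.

ae d3

[0+:3] chan=6 & 0x7 = 0x6; word=0x0006
[3+:1] kind=1 & 0x1 = 0x1; word=0x000e
[4+:12] id=-710 & 0xfff = 0xd3a; word=0xd3ae
word = 0xd3ae → little-endian bytes:
  [0]=0xae  [1]=0xd3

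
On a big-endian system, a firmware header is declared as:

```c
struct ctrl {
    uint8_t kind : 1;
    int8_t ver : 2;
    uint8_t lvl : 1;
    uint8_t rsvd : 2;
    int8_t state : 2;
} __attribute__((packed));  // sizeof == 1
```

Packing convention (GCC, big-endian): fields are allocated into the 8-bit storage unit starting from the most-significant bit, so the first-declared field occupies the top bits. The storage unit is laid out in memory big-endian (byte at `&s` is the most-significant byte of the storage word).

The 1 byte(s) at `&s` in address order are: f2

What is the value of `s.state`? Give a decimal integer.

[0]=0xf2 (big-endian) → word 0xf2
kind:1 @ bit 7 → (0xf2>>7)&0x1 = 0x1
ver:2 @ bit 5 → (0xf2>>5)&0x3 = 0x3
lvl:1 @ bit 4 → (0xf2>>4)&0x1 = 0x1
rsvd:2 @ bit 2 → (0xf2>>2)&0x3 = 0x0
state:2 @ bit 0 → (0xf2>>0)&0x3 = 0x2  ←
state signed 2b, MSB=1: 2 - 4 = -2

-2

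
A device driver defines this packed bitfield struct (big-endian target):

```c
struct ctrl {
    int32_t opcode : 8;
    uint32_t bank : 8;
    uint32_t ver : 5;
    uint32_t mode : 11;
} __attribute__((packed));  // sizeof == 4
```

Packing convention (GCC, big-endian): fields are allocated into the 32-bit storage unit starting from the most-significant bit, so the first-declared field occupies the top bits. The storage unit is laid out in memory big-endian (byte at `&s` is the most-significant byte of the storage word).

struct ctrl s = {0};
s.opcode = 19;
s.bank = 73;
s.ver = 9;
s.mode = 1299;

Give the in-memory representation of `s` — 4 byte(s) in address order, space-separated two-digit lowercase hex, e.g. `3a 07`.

13 49 4d 13

opcode (8b) val=19 bits=0x13 at bit 24: 0x13000000
bank (8b) val=73 bits=0x49 at bit 16: 0x13490000
ver (5b) val=9 bits=0x9 at bit 11: 0x13494800
mode (11b) val=1299 bits=0x513 at bit 0: 0x13494d13
word = 0x13494d13 → big-endian bytes:
  [0]=0x13  [1]=0x49  [2]=0x4d  [3]=0x13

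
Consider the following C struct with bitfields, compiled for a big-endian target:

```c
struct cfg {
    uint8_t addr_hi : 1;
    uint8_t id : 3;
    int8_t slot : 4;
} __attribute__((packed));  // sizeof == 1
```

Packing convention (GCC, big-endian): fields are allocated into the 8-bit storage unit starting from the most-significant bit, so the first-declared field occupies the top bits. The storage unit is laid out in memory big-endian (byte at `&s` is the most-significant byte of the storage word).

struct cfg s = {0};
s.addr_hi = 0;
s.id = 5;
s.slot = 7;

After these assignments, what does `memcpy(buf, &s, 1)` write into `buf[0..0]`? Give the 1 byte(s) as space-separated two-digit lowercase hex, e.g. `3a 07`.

57

addr_hi:1 = 0 → 0x0 << 7 → word 0x00
id:3 = 5 → 0x5 << 4 → word 0x50
slot:4 = 7 → 0x7 << 0 → word 0x57
word = 0x57 → big-endian bytes:
  [0]=0x57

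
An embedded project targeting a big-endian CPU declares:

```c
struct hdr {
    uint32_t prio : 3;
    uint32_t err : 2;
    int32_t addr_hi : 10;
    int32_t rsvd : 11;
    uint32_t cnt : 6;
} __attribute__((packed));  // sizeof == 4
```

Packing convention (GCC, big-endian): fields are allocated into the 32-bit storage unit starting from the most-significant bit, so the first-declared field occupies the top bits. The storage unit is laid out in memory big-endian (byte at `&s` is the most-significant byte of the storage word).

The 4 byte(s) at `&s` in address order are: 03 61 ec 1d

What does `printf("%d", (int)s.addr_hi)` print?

432

[0]=0x03 [1]=0x61 [2]=0xec [3]=0x1d (big-endian) → word 0x0361ec1d
prio [29+:3] = (word>>29) & 0x7 = 0
err [27+:2] = (word>>27) & 0x3 = 0
addr_hi [17+:10] = (word>>17) & 0x3ff = 432  ←
rsvd [6+:11] = (word>>6) & 0x7ff = 1968
cnt [0+:6] = (word>>0) & 0x3f = 29
addr_hi signed 10b, MSB=0: value = 432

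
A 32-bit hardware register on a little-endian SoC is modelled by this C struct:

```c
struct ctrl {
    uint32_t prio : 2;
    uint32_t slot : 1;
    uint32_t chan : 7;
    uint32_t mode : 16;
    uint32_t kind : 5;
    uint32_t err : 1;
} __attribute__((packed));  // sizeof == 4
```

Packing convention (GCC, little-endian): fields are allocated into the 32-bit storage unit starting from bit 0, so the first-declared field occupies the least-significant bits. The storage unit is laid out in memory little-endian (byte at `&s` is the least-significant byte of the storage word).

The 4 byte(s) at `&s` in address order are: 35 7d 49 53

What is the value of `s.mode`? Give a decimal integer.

53855

[0]=0x35 [1]=0x7d [2]=0x49 [3]=0x53 (little-endian) → word 0x53497d35
prio:2 @ bit 0 → (0x53497d35>>0)&0x3 = 0x1
slot:1 @ bit 2 → (0x53497d35>>2)&0x1 = 0x1
chan:7 @ bit 3 → (0x53497d35>>3)&0x7f = 0x26
mode:16 @ bit 10 → (0x53497d35>>10)&0xffff = 0xd25f  ←
kind:5 @ bit 26 → (0x53497d35>>26)&0x1f = 0x14
err:1 @ bit 31 → (0x53497d35>>31)&0x1 = 0x0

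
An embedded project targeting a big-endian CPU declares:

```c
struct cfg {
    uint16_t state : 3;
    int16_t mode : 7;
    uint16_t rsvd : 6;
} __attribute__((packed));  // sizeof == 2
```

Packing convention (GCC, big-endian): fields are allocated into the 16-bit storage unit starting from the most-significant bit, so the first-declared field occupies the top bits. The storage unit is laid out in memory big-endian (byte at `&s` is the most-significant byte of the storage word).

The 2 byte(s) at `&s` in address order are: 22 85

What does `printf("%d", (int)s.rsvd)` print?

5

[0]=0x22 [1]=0x85 (big-endian) → word 0x2285
state:3 @ bit 13 → (0x2285>>13)&0x7 = 0x1
mode:7 @ bit 6 → (0x2285>>6)&0x7f = 0xa
rsvd:6 @ bit 0 → (0x2285>>0)&0x3f = 0x5  ←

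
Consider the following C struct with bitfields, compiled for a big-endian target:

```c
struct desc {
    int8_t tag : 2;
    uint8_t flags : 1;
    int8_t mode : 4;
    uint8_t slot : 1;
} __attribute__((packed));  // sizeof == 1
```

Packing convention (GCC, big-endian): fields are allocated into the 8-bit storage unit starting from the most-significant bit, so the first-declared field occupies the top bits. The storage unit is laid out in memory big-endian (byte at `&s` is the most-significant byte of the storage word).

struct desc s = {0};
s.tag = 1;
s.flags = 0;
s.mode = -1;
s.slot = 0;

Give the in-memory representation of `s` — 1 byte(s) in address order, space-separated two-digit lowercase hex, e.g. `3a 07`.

[6+:2] tag=1 & 0x3 = 0x1; word=0x40
[5+:1] flags=0 & 0x1 = 0x0; word=0x40
[1+:4] mode=-1 & 0xf = 0xf; word=0x5e
[0+:1] slot=0 & 0x1 = 0x0; word=0x5e
word = 0x5e → big-endian bytes:
  [0]=0x5e

5e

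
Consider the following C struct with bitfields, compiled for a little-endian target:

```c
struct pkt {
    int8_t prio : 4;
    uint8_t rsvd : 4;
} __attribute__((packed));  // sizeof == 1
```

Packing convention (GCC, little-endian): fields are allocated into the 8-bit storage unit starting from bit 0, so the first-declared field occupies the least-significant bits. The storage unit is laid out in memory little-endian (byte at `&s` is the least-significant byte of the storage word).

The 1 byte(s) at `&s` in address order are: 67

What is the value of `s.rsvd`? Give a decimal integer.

[0]=0x67 (little-endian) → word 0x67
prio [0+:4] = (word>>0) & 0xf = 7
rsvd [4+:4] = (word>>4) & 0xf = 6  ←

6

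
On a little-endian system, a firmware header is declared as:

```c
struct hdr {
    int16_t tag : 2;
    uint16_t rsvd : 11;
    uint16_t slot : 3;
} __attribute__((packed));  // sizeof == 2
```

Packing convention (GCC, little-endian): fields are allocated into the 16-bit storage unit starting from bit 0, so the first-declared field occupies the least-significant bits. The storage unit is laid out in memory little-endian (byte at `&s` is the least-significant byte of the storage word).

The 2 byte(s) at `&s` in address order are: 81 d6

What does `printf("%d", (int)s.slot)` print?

6

[0]=0x81 [1]=0xd6 (little-endian) → word 0xd681
tag:2 @ bit 0 → (0xd681>>0)&0x3 = 0x1
rsvd:11 @ bit 2 → (0xd681>>2)&0x7ff = 0x5a0
slot:3 @ bit 13 → (0xd681>>13)&0x7 = 0x6  ←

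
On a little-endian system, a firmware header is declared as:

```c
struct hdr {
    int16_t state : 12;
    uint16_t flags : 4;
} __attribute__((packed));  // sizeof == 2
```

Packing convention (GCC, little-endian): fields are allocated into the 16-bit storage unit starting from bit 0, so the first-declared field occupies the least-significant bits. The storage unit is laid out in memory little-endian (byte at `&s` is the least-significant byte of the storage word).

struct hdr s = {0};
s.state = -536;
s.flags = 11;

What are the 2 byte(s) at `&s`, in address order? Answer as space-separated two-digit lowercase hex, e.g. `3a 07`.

e8 bd

state (12b) val=-536 bits=0xde8 at bit 0: 0x0de8
flags (4b) val=11 bits=0xb at bit 12: 0xbde8
word = 0xbde8 → little-endian bytes:
  [0]=0xe8  [1]=0xbd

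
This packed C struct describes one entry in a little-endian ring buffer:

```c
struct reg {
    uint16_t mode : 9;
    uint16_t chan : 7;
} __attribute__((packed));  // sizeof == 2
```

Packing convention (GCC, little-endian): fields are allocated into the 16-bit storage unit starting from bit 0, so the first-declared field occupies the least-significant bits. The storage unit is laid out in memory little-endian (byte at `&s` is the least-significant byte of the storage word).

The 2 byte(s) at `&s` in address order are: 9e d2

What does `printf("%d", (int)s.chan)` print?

[0]=0x9e [1]=0xd2 (little-endian) → word 0xd29e
mode:9 @ bit 0 → (0xd29e>>0)&0x1ff = 0x9e
chan:7 @ bit 9 → (0xd29e>>9)&0x7f = 0x69  ←

105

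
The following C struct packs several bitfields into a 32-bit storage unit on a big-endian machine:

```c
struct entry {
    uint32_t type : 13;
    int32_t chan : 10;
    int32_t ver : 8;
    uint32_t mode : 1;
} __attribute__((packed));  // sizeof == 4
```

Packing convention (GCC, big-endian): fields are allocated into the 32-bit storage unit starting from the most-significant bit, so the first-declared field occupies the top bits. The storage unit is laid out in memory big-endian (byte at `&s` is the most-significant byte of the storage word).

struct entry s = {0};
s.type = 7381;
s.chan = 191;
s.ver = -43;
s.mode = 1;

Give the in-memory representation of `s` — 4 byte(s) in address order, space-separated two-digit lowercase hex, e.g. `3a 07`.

e6 a9 7f ab

[19+:13] type=7381 & 0x1fff = 0x1cd5; word=0xe6a80000
[9+:10] chan=191 & 0x3ff = 0xbf; word=0xe6a97e00
[1+:8] ver=-43 & 0xff = 0xd5; word=0xe6a97faa
[0+:1] mode=1 & 0x1 = 0x1; word=0xe6a97fab
word = 0xe6a97fab → big-endian bytes:
  [0]=0xe6  [1]=0xa9  [2]=0x7f  [3]=0xab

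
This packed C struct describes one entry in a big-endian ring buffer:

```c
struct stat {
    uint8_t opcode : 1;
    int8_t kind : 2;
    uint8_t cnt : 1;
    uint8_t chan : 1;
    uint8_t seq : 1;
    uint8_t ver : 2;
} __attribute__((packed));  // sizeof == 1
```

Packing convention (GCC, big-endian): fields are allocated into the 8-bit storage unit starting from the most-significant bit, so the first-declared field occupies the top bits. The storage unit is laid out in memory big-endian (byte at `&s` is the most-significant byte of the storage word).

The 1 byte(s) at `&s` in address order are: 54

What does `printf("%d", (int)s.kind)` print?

[0]=0x54 (big-endian) → word 0x54
opcode [7+:1] = (word>>7) & 0x1 = 0
kind [5+:2] = (word>>5) & 0x3 = 2  ←
cnt [4+:1] = (word>>4) & 0x1 = 1
chan [3+:1] = (word>>3) & 0x1 = 0
seq [2+:1] = (word>>2) & 0x1 = 1
ver [0+:2] = (word>>0) & 0x3 = 0
kind signed 2b, MSB=1: 2 - 4 = -2

-2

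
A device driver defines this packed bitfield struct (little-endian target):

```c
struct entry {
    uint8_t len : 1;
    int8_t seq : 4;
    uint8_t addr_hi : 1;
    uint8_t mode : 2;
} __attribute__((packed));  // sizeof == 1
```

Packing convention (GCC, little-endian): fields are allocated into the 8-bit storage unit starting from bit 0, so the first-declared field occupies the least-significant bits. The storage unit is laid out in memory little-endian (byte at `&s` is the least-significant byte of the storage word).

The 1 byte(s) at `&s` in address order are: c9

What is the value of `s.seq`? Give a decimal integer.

4

[0]=0xc9 (little-endian) → word 0xc9
len [0+:1] = (word>>0) & 0x1 = 1
seq [1+:4] = (word>>1) & 0xf = 4  ←
addr_hi [5+:1] = (word>>5) & 0x1 = 0
mode [6+:2] = (word>>6) & 0x3 = 3
seq signed 4b, MSB=0: value = 4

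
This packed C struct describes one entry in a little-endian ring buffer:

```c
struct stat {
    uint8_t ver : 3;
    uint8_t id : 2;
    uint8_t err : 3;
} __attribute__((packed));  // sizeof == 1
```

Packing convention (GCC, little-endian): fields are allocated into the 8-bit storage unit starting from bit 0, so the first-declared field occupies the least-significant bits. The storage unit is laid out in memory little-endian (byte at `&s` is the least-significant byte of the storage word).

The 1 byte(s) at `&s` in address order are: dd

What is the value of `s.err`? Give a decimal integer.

6

[0]=0xdd (little-endian) → word 0xdd
ver:3 @ bit 0 → (0xdd>>0)&0x7 = 0x5
id:2 @ bit 3 → (0xdd>>3)&0x3 = 0x3
err:3 @ bit 5 → (0xdd>>5)&0x7 = 0x6  ←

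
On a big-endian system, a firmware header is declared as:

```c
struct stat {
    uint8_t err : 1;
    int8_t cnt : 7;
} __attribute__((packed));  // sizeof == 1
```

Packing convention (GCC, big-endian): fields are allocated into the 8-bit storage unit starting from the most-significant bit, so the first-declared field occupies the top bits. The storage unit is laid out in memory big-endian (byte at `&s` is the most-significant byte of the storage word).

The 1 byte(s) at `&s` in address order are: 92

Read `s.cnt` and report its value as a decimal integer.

18

[0]=0x92 (big-endian) → word 0x92
err [7+:1] = (word>>7) & 0x1 = 1
cnt [0+:7] = (word>>0) & 0x7f = 18  ←
cnt signed 7b, MSB=0: value = 18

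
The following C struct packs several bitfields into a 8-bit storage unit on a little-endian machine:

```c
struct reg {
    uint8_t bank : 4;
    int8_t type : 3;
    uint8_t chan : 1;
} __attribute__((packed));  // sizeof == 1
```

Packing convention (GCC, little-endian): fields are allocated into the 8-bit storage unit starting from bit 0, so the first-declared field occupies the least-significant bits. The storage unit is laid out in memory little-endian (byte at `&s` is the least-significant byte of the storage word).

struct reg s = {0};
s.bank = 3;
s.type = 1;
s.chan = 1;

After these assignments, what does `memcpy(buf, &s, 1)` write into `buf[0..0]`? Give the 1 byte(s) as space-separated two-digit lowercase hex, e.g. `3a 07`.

93

bank:4 = 3 → 0x3 << 0 → word 0x03
type:3 = 1 → 0x1 << 4 → word 0x13
chan:1 = 1 → 0x1 << 7 → word 0x93
word = 0x93 → little-endian bytes:
  [0]=0x93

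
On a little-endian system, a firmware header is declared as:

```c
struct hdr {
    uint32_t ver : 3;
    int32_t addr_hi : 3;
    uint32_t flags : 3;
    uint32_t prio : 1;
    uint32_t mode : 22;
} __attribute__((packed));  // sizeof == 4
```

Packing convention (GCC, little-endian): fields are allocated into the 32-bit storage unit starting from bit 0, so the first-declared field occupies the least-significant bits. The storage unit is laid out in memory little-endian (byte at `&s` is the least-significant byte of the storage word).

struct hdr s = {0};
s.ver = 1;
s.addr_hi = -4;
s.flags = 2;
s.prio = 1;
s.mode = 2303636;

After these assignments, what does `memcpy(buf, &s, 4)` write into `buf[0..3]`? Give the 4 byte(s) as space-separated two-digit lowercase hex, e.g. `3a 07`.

ver:3 = 1 → 0x1 << 0 → word 0x00000001
addr_hi:3 = -4 → 0x4 << 3 → word 0x00000021
flags:3 = 2 → 0x2 << 6 → word 0x000000a1
prio:1 = 1 → 0x1 << 9 → word 0x000002a1
mode:22 = 2303636 → 0x232694 << 10 → word 0x8c9a52a1
word = 0x8c9a52a1 → little-endian bytes:
  [0]=0xa1  [1]=0x52  [2]=0x9a  [3]=0x8c

a1 52 9a 8c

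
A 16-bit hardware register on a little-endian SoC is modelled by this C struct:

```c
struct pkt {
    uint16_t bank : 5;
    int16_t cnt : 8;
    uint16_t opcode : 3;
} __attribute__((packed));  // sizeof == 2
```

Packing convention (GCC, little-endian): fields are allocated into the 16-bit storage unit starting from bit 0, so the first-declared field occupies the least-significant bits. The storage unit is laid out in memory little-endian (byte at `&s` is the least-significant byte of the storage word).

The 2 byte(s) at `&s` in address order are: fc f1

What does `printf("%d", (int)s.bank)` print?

[0]=0xfc [1]=0xf1 (little-endian) → word 0xf1fc
bank [0+:5] = (word>>0) & 0x1f = 28  ←
cnt [5+:8] = (word>>5) & 0xff = 143
opcode [13+:3] = (word>>13) & 0x7 = 7

28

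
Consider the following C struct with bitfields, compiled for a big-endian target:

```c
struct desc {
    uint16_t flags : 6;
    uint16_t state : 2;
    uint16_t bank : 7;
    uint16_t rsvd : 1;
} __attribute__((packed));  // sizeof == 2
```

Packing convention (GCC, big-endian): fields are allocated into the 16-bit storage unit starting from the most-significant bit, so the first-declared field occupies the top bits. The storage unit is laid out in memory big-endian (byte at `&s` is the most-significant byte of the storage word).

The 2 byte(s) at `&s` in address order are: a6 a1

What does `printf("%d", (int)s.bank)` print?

80

[0]=0xa6 [1]=0xa1 (big-endian) → word 0xa6a1
flags [10+:6] = (word>>10) & 0x3f = 41
state [8+:2] = (word>>8) & 0x3 = 2
bank [1+:7] = (word>>1) & 0x7f = 80  ←
rsvd [0+:1] = (word>>0) & 0x1 = 1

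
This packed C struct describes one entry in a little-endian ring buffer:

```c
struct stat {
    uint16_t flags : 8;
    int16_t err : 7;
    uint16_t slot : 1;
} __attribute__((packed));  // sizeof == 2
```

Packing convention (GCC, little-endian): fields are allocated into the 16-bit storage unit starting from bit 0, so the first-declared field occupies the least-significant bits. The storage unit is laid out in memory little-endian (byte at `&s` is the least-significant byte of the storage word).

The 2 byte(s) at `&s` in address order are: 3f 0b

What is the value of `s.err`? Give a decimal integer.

[0]=0x3f [1]=0x0b (little-endian) → word 0x0b3f
flags [0+:8] = (word>>0) & 0xff = 63
err [8+:7] = (word>>8) & 0x7f = 11  ←
slot [15+:1] = (word>>15) & 0x1 = 0
err signed 7b, MSB=0: value = 11

11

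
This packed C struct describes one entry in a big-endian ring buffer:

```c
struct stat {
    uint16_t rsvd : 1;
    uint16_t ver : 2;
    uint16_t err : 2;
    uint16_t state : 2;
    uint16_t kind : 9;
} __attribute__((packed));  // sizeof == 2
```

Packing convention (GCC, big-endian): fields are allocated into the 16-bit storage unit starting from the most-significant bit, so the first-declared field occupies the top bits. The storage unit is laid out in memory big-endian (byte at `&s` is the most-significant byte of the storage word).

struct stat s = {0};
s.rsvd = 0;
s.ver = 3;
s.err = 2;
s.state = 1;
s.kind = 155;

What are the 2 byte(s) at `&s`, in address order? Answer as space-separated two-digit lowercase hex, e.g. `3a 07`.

72 9b

[15+:1] rsvd=0 & 0x1 = 0x0; word=0x0000
[13+:2] ver=3 & 0x3 = 0x3; word=0x6000
[11+:2] err=2 & 0x3 = 0x2; word=0x7000
[9+:2] state=1 & 0x3 = 0x1; word=0x7200
[0+:9] kind=155 & 0x1ff = 0x9b; word=0x729b
word = 0x729b → big-endian bytes:
  [0]=0x72  [1]=0x9b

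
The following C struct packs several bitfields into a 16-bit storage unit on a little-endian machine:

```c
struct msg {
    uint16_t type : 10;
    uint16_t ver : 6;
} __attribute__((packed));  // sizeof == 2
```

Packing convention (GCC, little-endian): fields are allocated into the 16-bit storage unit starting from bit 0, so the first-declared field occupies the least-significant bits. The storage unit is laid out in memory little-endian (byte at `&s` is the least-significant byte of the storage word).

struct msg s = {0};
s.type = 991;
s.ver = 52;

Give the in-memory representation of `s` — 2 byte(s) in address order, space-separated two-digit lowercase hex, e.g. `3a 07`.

type (10b) val=991 bits=0x3df at bit 0: 0x03df
ver (6b) val=52 bits=0x34 at bit 10: 0xd3df
word = 0xd3df → little-endian bytes:
  [0]=0xdf  [1]=0xd3

df d3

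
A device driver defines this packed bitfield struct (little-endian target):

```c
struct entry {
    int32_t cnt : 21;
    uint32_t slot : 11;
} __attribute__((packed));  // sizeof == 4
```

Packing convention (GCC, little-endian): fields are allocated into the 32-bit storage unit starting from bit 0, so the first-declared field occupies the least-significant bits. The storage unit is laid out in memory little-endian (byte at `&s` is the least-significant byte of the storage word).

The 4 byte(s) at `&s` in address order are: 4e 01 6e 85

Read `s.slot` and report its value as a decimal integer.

[0]=0x4e [1]=0x01 [2]=0x6e [3]=0x85 (little-endian) → word 0x856e014e
cnt [0+:21] = (word>>0) & 0x1fffff = 917838
slot [21+:11] = (word>>21) & 0x7ff = 1067  ←

1067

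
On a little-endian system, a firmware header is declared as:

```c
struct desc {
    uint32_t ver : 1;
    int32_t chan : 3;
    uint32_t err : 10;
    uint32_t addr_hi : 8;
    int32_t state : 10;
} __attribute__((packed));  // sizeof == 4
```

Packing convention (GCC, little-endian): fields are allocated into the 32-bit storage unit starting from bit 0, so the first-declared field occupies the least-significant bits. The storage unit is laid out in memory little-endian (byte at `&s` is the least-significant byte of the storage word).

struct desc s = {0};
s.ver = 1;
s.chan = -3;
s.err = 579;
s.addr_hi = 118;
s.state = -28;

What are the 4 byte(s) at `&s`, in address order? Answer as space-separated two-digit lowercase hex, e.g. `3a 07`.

3b a4 1d f9

[0+:1] ver=1 & 0x1 = 0x1; word=0x00000001
[1+:3] chan=-3 & 0x7 = 0x5; word=0x0000000b
[4+:10] err=579 & 0x3ff = 0x243; word=0x0000243b
[14+:8] addr_hi=118 & 0xff = 0x76; word=0x001da43b
[22+:10] state=-28 & 0x3ff = 0x3e4; word=0xf91da43b
word = 0xf91da43b → little-endian bytes:
  [0]=0x3b  [1]=0xa4  [2]=0x1d  [3]=0xf9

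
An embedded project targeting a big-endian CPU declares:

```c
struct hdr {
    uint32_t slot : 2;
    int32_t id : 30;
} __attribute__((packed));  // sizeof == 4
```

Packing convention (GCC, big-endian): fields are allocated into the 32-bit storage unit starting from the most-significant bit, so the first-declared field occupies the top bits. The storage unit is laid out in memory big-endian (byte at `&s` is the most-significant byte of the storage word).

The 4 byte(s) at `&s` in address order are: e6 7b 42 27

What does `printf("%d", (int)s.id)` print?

-428129753

[0]=0xe6 [1]=0x7b [2]=0x42 [3]=0x27 (big-endian) → word 0xe67b4227
slot:2 @ bit 30 → (0xe67b4227>>30)&0x3 = 0x3
id:30 @ bit 0 → (0xe67b4227>>0)&0x3fffffff = 0x267b4227  ←
id signed 30b, MSB=1: 645612071 - 1073741824 = -428129753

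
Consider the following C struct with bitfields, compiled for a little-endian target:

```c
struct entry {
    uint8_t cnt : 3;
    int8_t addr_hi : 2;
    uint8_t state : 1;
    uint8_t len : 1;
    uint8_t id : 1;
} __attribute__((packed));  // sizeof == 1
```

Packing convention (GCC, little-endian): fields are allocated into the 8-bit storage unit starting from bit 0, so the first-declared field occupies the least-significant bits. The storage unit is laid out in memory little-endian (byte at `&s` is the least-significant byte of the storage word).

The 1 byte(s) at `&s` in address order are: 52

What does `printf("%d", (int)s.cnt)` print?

[0]=0x52 (little-endian) → word 0x52
cnt:3 @ bit 0 → (0x52>>0)&0x7 = 0x2  ←
addr_hi:2 @ bit 3 → (0x52>>3)&0x3 = 0x2
state:1 @ bit 5 → (0x52>>5)&0x1 = 0x0
len:1 @ bit 6 → (0x52>>6)&0x1 = 0x1
id:1 @ bit 7 → (0x52>>7)&0x1 = 0x0

2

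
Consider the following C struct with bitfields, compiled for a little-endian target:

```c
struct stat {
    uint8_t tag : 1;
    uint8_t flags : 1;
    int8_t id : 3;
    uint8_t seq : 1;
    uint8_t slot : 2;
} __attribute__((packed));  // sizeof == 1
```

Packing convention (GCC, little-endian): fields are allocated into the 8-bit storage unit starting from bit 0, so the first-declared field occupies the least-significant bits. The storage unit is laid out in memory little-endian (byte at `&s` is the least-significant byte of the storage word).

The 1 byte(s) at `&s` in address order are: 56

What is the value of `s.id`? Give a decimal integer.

[0]=0x56 (little-endian) → word 0x56
tag:1 @ bit 0 → (0x56>>0)&0x1 = 0x0
flags:1 @ bit 1 → (0x56>>1)&0x1 = 0x1
id:3 @ bit 2 → (0x56>>2)&0x7 = 0x5  ←
seq:1 @ bit 5 → (0x56>>5)&0x1 = 0x0
slot:2 @ bit 6 → (0x56>>6)&0x3 = 0x1
id signed 3b, MSB=1: 5 - 8 = -3

-3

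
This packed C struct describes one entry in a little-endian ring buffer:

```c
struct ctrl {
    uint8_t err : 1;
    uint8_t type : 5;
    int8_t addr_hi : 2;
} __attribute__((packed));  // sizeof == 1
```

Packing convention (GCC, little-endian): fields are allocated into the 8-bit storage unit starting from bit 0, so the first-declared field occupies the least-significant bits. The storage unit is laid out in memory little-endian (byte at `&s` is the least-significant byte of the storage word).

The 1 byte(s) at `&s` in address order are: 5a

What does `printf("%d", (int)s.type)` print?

13

[0]=0x5a (little-endian) → word 0x5a
err:1 @ bit 0 → (0x5a>>0)&0x1 = 0x0
type:5 @ bit 1 → (0x5a>>1)&0x1f = 0xd  ←
addr_hi:2 @ bit 6 → (0x5a>>6)&0x3 = 0x1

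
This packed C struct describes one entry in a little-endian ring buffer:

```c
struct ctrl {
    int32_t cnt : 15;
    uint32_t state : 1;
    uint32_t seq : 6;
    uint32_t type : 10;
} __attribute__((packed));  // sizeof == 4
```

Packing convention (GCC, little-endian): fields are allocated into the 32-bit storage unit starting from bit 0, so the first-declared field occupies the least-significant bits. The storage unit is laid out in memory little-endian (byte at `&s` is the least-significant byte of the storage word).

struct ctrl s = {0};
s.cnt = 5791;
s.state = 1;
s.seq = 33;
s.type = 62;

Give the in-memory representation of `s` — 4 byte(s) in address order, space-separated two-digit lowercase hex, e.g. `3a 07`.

9f 96 a1 0f

cnt:15 = 5791 → 0x169f << 0 → word 0x0000169f
state:1 = 1 → 0x1 << 15 → word 0x0000969f
seq:6 = 33 → 0x21 << 16 → word 0x0021969f
type:10 = 62 → 0x3e << 22 → word 0x0fa1969f
word = 0x0fa1969f → little-endian bytes:
  [0]=0x9f  [1]=0x96  [2]=0xa1  [3]=0x0f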